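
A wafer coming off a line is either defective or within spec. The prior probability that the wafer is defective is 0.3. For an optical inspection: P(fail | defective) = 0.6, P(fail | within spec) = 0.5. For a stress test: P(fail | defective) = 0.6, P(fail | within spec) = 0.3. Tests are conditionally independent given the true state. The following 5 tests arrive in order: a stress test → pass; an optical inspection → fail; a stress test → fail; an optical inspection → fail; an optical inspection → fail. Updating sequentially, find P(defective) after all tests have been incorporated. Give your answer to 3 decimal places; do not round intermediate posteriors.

0.458

After a stress test='pass': P(defective) = 0.4·0.3000 / (0.4·0.3000 + 0.7·0.7000) ≈ 0.1967
After an optical inspection='fail': P(defective) = 0.6·0.1967 / (0.6·0.1967 + 0.5·0.8033) ≈ 0.2271
After a stress test='fail': P(defective) = 0.6·0.2271 / (0.6·0.2271 + 0.3·0.7729) ≈ 0.3702
After an optical inspection='fail': P(defective) = 0.6·0.3702 / (0.6·0.3702 + 0.5·0.6298) ≈ 0.4136
After an optical inspection='fail': P(defective) = 0.6·0.4136 / (0.6·0.4136 + 0.5·0.5864) ≈ 0.4584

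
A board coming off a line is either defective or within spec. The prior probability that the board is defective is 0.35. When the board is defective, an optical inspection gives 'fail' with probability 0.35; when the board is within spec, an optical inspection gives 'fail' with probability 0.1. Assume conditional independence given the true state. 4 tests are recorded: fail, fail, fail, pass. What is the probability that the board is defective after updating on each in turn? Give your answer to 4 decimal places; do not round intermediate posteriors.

0.9434

After 'fail': P(defective) = 0.35·0.3500 / (0.35·0.3500 + 0.1·0.6500) ≈ 0.6533
After 'fail': P(defective) = 0.35·0.6533 / (0.35·0.6533 + 0.1·0.3467) ≈ 0.8684
After 'fail': P(defective) = 0.35·0.8684 / (0.35·0.8684 + 0.1·0.1316) ≈ 0.9585
After 'pass': P(defective) = 0.65·0.9585 / (0.65·0.9585 + 0.9·0.0415) ≈ 0.9434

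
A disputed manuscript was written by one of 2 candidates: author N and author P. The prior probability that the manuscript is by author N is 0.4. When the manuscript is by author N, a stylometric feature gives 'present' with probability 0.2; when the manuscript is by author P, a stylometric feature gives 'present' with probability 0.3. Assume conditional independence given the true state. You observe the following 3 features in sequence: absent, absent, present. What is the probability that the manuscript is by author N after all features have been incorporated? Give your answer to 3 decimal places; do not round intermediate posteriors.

0.367

After 'absent': P(author N) = 0.8·0.4000 / (0.8·0.4000 + 0.7·0.6000) ≈ 0.4324
After 'absent': P(author N) = 0.8·0.4324 / (0.8·0.4324 + 0.7·0.5676) ≈ 0.4655
After 'present': P(author N) = 0.2·0.4655 / (0.2·0.4655 + 0.3·0.5345) ≈ 0.3673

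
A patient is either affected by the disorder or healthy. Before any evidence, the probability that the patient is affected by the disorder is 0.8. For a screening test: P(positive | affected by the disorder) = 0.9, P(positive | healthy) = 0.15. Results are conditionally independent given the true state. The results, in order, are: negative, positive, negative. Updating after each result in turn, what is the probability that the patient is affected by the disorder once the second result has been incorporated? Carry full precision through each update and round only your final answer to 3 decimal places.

Each posterior becomes the prior for the next update.
After 'negative': P(affected) = 0.1·0.8000 / (0.1·0.8000 + 0.85·0.2000) ≈ 0.3200
After 'positive': P(affected) = 0.9·0.3200 / (0.9·0.3200 + 0.15·0.6800) ≈ 0.7385

0.738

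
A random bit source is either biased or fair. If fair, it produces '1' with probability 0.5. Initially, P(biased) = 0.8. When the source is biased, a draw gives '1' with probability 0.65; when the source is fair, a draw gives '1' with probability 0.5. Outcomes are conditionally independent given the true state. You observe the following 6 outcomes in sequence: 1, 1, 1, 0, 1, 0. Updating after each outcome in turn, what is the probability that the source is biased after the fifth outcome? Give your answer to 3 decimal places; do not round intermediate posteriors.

After '1': P(biased) = 0.65·0.8000 / (0.65·0.8000 + 0.5·0.2000) ≈ 0.8387
After '1': P(biased) = 0.65·0.8387 / (0.65·0.8387 + 0.5·0.1613) ≈ 0.8711
After '1': P(biased) = 0.65·0.8711 / (0.65·0.8711 + 0.5·0.1289) ≈ 0.8978
After '0': P(biased) = 0.35·0.8978 / (0.35·0.8978 + 0.5·0.1022) ≈ 0.8602
After '1': P(biased) = 0.65·0.8602 / (0.65·0.8602 + 0.5·0.1398) ≈ 0.8889

0.889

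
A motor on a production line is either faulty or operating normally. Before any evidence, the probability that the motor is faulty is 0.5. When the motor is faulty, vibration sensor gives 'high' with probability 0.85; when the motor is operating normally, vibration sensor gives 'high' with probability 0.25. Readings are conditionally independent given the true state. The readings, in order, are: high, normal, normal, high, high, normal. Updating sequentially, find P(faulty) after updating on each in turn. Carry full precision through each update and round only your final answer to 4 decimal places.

After 'high': P(faulty) = 0.85·0.5000 / (0.85·0.5000 + 0.25·0.5000) ≈ 0.7727
After 'normal': P(faulty) = 0.15·0.7727 / (0.15·0.7727 + 0.75·0.2273) ≈ 0.4048
After 'normal': P(faulty) = 0.15·0.4048 / (0.15·0.4048 + 0.75·0.5952) ≈ 0.1197
After 'high': P(faulty) = 0.85·0.1197 / (0.85·0.1197 + 0.25·0.8803) ≈ 0.3162
After 'high': P(faulty) = 0.85·0.3162 / (0.85·0.3162 + 0.25·0.6838) ≈ 0.6112
After 'normal': P(faulty) = 0.15·0.6112 / (0.15·0.6112 + 0.75·0.3888) ≈ 0.2392

0.2392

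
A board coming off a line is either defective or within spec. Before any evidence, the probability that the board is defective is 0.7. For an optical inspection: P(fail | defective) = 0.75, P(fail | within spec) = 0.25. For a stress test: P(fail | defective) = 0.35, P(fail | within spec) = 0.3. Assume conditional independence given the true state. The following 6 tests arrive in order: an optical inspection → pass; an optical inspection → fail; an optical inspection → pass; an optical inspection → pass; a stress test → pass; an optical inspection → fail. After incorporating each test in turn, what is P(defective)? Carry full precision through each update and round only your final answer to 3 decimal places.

After an optical inspection='pass': P(defective) = 0.25·0.7000 / (0.25·0.7000 + 0.75·0.3000) ≈ 0.4375
After an optical inspection='fail': P(defective) = 0.75·0.4375 / (0.75·0.4375 + 0.25·0.5625) ≈ 0.7000
After an optical inspection='pass': P(defective) = 0.25·0.7000 / (0.25·0.7000 + 0.75·0.3000) ≈ 0.4375
After an optical inspection='pass': P(defective) = 0.25·0.4375 / (0.25·0.4375 + 0.75·0.5625) ≈ 0.2059
After a stress test='pass': P(defective) = 0.65·0.2059 / (0.65·0.2059 + 0.7·0.7941) ≈ 0.1940
After an optical inspection='fail': P(defective) = 0.75·0.1940 / (0.75·0.1940 + 0.25·0.8060) ≈ 0.4194

0.419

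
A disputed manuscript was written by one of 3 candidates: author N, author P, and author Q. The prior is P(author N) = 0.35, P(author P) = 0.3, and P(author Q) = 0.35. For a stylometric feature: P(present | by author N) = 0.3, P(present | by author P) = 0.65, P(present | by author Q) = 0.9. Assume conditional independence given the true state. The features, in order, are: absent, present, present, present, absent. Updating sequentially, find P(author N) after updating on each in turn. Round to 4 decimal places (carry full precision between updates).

0.2681

Each posterior becomes the prior for the next update.
After 'absent': normaliser = 0.7·0.3500 + 0.35·0.3000 + 0.1·0.3500; P(author N) ≈ 0.6364, P(author P) ≈ 0.2727, P(author Q) ≈ 0.0909
After 'present': normaliser = 0.3·0.6364 + 0.65·0.2727 + 0.9·0.0909; P(author N) ≈ 0.4242, P(author P) ≈ 0.3939, P(author Q) ≈ 0.1818
After 'present': normaliser = 0.3·0.4242 + 0.65·0.3939 + 0.9·0.1818; P(author N) ≈ 0.2327, P(author P) ≈ 0.4681, P(author Q) ≈ 0.2992
After 'present': normaliser = 0.3·0.2327 + 0.65·0.4681 + 0.9·0.2992; P(author N) ≈ 0.1085, P(author P) ≈ 0.4730, P(author Q) ≈ 0.4185
After 'absent': normaliser = 0.7·0.1085 + 0.35·0.4730 + 0.1·0.4185; P(author N) ≈ 0.2681, P(author P) ≈ 0.5842, P(author Q) ≈ 0.1477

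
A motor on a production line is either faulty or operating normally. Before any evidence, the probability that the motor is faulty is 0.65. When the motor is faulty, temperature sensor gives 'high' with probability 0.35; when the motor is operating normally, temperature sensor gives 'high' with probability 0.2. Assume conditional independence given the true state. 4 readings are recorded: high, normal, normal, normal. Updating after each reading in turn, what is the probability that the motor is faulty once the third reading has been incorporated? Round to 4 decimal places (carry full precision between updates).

Apply Bayes' rule sequentially, carrying P(faulty) forward.
After 'high': P(faulty) = 0.35·0.6500 / (0.35·0.6500 + 0.2·0.3500) ≈ 0.7647
After 'normal': P(faulty) = 0.65·0.7647 / (0.65·0.7647 + 0.8·0.2353) ≈ 0.7253
After 'normal': P(faulty) = 0.65·0.7253 / (0.65·0.7253 + 0.8·0.2747) ≈ 0.6821

0.6821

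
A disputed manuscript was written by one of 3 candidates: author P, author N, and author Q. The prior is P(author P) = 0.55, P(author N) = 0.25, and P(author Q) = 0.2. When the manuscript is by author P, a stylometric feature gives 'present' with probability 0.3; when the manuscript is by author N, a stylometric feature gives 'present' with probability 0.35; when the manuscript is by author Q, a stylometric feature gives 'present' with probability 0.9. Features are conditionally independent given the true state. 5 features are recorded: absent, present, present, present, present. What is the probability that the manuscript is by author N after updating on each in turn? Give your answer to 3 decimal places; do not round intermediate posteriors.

0.131

Apply Bayes' rule sequentially, carrying P(author N) forward.
After 'absent': normaliser = 0.7·0.5500 + 0.65·0.2500 + 0.1·0.2000; P(author P) ≈ 0.6784, P(author N) ≈ 0.2863, P(author Q) ≈ 0.0352
After 'present': normaliser = 0.3·0.6784 + 0.35·0.2863 + 0.9·0.0352; P(author P) ≈ 0.6067, P(author N) ≈ 0.2988, P(author Q) ≈ 0.0946
After 'present': normaliser = 0.3·0.6067 + 0.35·0.2988 + 0.9·0.0946; P(author P) ≈ 0.4897, P(author N) ≈ 0.2813, P(author Q) ≈ 0.2290
After 'present': normaliser = 0.3·0.4897 + 0.35·0.2813 + 0.9·0.2290; P(author P) ≈ 0.3254, P(author N) ≈ 0.2181, P(author Q) ≈ 0.4564
After 'present': normaliser = 0.3·0.3254 + 0.35·0.2181 + 0.9·0.4564; P(author P) ≈ 0.1670, P(author N) ≈ 0.1305, P(author Q) ≈ 0.7025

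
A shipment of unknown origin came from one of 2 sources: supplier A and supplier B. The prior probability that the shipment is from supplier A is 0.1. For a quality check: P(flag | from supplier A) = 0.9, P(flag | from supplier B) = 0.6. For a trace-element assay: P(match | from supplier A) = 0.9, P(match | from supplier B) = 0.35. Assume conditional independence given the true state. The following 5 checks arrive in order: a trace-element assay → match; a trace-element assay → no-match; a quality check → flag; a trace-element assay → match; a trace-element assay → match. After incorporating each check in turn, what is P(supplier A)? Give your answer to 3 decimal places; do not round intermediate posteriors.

After a trace-element assay='match': P(supplier A) = 0.9·0.1000 / (0.9·0.1000 + 0.35·0.9000) ≈ 0.2222
After a trace-element assay='no-match': P(supplier A) = 0.1·0.2222 / (0.1·0.2222 + 0.65·0.7778) ≈ 0.0421
After a quality check='flag': P(supplier A) = 0.9·0.0421 / (0.9·0.0421 + 0.6·0.9579) ≈ 0.0619
After a trace-element assay='match': P(supplier A) = 0.9·0.0619 / (0.9·0.0619 + 0.35·0.9381) ≈ 0.1450
After a trace-element assay='match': P(supplier A) = 0.9·0.1450 / (0.9·0.1450 + 0.35·0.8550) ≈ 0.3036

0.304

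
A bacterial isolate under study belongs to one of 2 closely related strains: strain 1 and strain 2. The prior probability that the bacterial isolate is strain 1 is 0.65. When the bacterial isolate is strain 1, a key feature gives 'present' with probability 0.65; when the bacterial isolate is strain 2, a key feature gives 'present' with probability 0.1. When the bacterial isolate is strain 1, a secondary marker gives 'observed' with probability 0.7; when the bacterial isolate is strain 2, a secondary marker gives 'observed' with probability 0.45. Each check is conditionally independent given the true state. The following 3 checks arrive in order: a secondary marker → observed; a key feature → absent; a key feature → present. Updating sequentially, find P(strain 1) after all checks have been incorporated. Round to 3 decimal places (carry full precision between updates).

0.880

After a secondary marker='observed': P(strain 1) = 0.7·0.6500 / (0.7·0.6500 + 0.45·0.3500) ≈ 0.7429
After a key feature='absent': P(strain 1) = 0.35·0.7429 / (0.35·0.7429 + 0.9·0.2571) ≈ 0.5291
After a key feature='present': P(strain 1) = 0.65·0.5291 / (0.65·0.5291 + 0.1·0.4709) ≈ 0.8796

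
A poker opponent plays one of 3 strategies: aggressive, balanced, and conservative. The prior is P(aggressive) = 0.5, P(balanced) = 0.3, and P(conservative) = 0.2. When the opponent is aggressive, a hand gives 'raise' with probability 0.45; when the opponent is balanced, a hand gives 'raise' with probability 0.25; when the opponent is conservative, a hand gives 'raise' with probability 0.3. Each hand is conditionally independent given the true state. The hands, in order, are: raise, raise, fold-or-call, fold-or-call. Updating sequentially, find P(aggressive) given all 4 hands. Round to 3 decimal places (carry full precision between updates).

After 'raise': normaliser = 0.45·0.5000 + 0.25·0.3000 + 0.3·0.2000; P(aggressive) ≈ 0.6250, P(balanced) ≈ 0.2083, P(conservative) ≈ 0.1667
After 'raise': normaliser = 0.45·0.6250 + 0.25·0.2083 + 0.3·0.1667; P(aggressive) ≈ 0.7337, P(balanced) ≈ 0.1359, P(conservative) ≈ 0.1304
After 'fold-or-call': normaliser = 0.55·0.7337 + 0.75·0.1359 + 0.7·0.1304; P(aggressive) ≈ 0.6762, P(balanced) ≈ 0.1708, P(conservative) ≈ 0.1530
After 'fold-or-call': normaliser = 0.55·0.6762 + 0.75·0.1708 + 0.7·0.1530; P(aggressive) ≈ 0.6126, P(balanced) ≈ 0.2110, P(conservative) ≈ 0.1764

0.613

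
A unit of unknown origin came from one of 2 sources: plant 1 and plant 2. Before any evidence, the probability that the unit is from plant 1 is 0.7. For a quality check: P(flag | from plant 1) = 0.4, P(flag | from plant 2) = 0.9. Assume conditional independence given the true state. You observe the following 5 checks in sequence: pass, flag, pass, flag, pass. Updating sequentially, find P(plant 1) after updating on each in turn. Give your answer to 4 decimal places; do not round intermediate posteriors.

Apply Bayes' rule sequentially, carrying P(plant 1) forward.
After 'pass': P(plant 1) = 0.6·0.7000 / (0.6·0.7000 + 0.1·0.3000) ≈ 0.9333
After 'flag': P(plant 1) = 0.4·0.9333 / (0.4·0.9333 + 0.9·0.0667) ≈ 0.8615
After 'pass': P(plant 1) = 0.6·0.8615 / (0.6·0.8615 + 0.1·0.1385) ≈ 0.9739
After 'flag': P(plant 1) = 0.4·0.9739 / (0.4·0.9739 + 0.9·0.0261) ≈ 0.9432
After 'pass': P(plant 1) = 0.6·0.9432 / (0.6·0.9432 + 0.1·0.0568) ≈ 0.9901

0.9901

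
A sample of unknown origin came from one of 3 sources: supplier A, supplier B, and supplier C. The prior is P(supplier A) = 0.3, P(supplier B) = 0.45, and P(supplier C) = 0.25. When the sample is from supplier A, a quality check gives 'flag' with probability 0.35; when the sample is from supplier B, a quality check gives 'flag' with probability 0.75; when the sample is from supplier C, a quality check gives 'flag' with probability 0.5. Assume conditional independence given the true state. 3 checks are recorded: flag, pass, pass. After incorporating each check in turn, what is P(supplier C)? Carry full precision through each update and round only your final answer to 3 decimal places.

0.323

After 'flag': normaliser = 0.35·0.3000 + 0.75·0.4500 + 0.5·0.2500; P(supplier A) ≈ 0.1850, P(supplier B) ≈ 0.5947, P(supplier C) ≈ 0.2203
After 'pass': normaliser = 0.65·0.1850 + 0.25·0.5947 + 0.5·0.2203; P(supplier A) ≈ 0.3173, P(supplier B) ≈ 0.3922, P(supplier C) ≈ 0.2905
After 'pass': normaliser = 0.65·0.3173 + 0.25·0.3922 + 0.5·0.2905; P(supplier A) ≈ 0.4587, P(supplier B) ≈ 0.2181, P(supplier C) ≈ 0.3231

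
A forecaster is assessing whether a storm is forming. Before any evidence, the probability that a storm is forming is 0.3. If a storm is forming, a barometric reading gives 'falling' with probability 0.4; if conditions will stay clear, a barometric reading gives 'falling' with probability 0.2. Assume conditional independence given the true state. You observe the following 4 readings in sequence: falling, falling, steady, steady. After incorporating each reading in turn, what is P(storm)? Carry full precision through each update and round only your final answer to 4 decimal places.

After 'falling': P(storm) = 0.4·0.3000 / (0.4·0.3000 + 0.2·0.7000) ≈ 0.4615
After 'falling': P(storm) = 0.4·0.4615 / (0.4·0.4615 + 0.2·0.5385) ≈ 0.6316
After 'steady': P(storm) = 0.6·0.6316 / (0.6·0.6316 + 0.8·0.3684) ≈ 0.5625
After 'steady': P(storm) = 0.6·0.5625 / (0.6·0.5625 + 0.8·0.4375) ≈ 0.4909

0.4909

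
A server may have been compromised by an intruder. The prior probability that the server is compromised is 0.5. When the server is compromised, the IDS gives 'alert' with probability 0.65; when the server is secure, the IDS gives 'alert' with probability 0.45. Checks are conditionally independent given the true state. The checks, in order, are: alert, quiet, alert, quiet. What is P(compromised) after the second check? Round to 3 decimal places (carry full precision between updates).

After 'alert': P(compromised) = 0.65·0.5000 / (0.65·0.5000 + 0.45·0.5000) ≈ 0.5909
After 'quiet': P(compromised) = 0.35·0.5909 / (0.35·0.5909 + 0.55·0.4091) ≈ 0.4789

0.479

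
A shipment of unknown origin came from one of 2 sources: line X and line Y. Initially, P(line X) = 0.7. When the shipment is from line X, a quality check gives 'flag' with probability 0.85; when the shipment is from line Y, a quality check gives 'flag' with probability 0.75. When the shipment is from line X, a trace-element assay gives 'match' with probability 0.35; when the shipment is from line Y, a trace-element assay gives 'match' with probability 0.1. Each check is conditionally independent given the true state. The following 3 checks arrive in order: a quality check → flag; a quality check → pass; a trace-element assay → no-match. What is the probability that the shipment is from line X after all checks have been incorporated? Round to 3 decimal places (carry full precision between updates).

0.534

After a quality check='flag': P(line X) = 0.85·0.7000 / (0.85·0.7000 + 0.75·0.3000) ≈ 0.7256
After a quality check='pass': P(line X) = 0.15·0.7256 / (0.15·0.7256 + 0.25·0.2744) ≈ 0.6134
After a trace-element assay='no-match': P(line X) = 0.65·0.6134 / (0.65·0.6134 + 0.9·0.3866) ≈ 0.5340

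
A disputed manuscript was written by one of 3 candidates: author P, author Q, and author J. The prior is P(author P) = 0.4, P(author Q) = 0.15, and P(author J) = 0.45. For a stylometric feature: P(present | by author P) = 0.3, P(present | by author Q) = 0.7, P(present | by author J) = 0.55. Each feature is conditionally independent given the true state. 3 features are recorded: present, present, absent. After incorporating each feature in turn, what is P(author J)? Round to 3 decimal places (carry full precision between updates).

After 'present': normaliser = 0.3·0.4000 + 0.7·0.1500 + 0.55·0.4500; P(author P) ≈ 0.2540, P(author Q) ≈ 0.2222, P(author J) ≈ 0.5238
After 'present': normaliser = 0.3·0.2540 + 0.7·0.2222 + 0.55·0.5238; P(author P) ≈ 0.1466, P(author Q) ≈ 0.2992, P(author J) ≈ 0.5542
After 'absent': normaliser = 0.7·0.1466 + 0.3·0.2992 + 0.45·0.5542; P(author P) ≈ 0.2322, P(author Q) ≈ 0.2032, P(author J) ≈ 0.5645

0.565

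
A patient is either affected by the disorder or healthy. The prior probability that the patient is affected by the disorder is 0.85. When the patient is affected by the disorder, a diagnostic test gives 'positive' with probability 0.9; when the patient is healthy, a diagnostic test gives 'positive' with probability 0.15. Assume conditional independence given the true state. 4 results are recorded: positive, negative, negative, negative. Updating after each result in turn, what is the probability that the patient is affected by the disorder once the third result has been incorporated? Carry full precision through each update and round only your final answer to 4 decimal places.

0.3200

After 'positive': P(affected) = 0.9·0.8500 / (0.9·0.8500 + 0.15·0.1500) ≈ 0.9714
After 'negative': P(affected) = 0.1·0.9714 / (0.1·0.9714 + 0.85·0.0286) ≈ 0.8000
After 'negative': P(affected) = 0.1·0.8000 / (0.1·0.8000 + 0.85·0.2000) ≈ 0.3200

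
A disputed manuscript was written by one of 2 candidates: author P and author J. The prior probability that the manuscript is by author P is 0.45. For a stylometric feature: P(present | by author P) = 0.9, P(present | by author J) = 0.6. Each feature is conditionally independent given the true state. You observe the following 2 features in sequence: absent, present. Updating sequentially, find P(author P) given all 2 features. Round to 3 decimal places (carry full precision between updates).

0.235

After 'absent': P(author P) = 0.1·0.4500 / (0.1·0.4500 + 0.4·0.5500) ≈ 0.1698
After 'present': P(author P) = 0.9·0.1698 / (0.9·0.1698 + 0.6·0.8302) ≈ 0.2348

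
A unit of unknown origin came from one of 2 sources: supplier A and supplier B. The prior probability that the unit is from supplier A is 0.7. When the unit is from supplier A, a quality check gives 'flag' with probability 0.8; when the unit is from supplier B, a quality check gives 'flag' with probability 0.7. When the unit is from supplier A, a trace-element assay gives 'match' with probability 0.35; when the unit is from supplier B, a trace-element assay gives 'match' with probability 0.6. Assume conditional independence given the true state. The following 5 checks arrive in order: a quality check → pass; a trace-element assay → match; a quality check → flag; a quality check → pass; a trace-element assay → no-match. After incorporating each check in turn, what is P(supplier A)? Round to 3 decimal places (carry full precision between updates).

After a quality check='pass': P(supplier A) = 0.2·0.7000 / (0.2·0.7000 + 0.3·0.3000) ≈ 0.6087
After a trace-element assay='match': P(supplier A) = 0.35·0.6087 / (0.35·0.6087 + 0.6·0.3913) ≈ 0.4757
After a quality check='flag': P(supplier A) = 0.8·0.4757 / (0.8·0.4757 + 0.7·0.5243) ≈ 0.5091
After a quality check='pass': P(supplier A) = 0.2·0.5091 / (0.2·0.5091 + 0.3·0.4909) ≈ 0.4088
After a trace-element assay='no-match': P(supplier A) = 0.65·0.4088 / (0.65·0.4088 + 0.4·0.5912) ≈ 0.5291

0.529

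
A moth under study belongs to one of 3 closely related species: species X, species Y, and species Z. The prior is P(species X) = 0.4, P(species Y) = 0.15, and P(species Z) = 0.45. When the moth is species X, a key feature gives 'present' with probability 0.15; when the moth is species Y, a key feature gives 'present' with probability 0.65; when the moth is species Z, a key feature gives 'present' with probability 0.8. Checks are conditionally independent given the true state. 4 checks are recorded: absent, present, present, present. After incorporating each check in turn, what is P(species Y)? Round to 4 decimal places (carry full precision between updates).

After 'absent': normaliser = 0.85·0.4000 + 0.35·0.1500 + 0.2·0.4500; P(species X) ≈ 0.7047, P(species Y) ≈ 0.1088, P(species Z) ≈ 0.1865
After 'present': normaliser = 0.15·0.7047 + 0.65·0.1088 + 0.8·0.1865; P(species X) ≈ 0.3246, P(species Y) ≈ 0.2172, P(species Z) ≈ 0.4582
After 'present': normaliser = 0.15·0.3246 + 0.65·0.2172 + 0.8·0.4582; P(species X) ≈ 0.0875, P(species Y) ≈ 0.2537, P(species Z) ≈ 0.6588
After 'present': normaliser = 0.15·0.0875 + 0.65·0.2537 + 0.8·0.6588; P(species X) ≈ 0.0186, P(species Y) ≈ 0.2339, P(species Z) ≈ 0.7475

0.2339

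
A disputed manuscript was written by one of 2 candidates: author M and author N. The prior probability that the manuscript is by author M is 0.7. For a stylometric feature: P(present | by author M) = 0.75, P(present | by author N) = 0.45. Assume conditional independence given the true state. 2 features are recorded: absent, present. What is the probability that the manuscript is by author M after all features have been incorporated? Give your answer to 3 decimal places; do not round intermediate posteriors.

0.639

Apply Bayes' rule sequentially, carrying P(author M) forward.
After 'absent': P(author M) = 0.25·0.7000 / (0.25·0.7000 + 0.55·0.3000) ≈ 0.5147
After 'present': P(author M) = 0.75·0.5147 / (0.75·0.5147 + 0.45·0.4853) ≈ 0.6387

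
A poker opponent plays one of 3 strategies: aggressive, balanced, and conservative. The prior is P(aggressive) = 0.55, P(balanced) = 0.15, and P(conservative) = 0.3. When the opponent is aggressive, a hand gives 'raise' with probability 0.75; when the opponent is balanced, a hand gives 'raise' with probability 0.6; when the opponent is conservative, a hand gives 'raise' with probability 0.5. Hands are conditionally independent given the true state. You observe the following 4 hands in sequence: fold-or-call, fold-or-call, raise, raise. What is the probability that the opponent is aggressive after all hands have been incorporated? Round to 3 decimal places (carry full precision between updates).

0.414

After 'fold-or-call': normaliser = 0.25·0.5500 + 0.4·0.1500 + 0.5·0.3000; P(aggressive) ≈ 0.3957, P(balanced) ≈ 0.1727, P(conservative) ≈ 0.4317
After 'fold-or-call': normaliser = 0.25·0.3957 + 0.4·0.1727 + 0.5·0.4317; P(aggressive) ≈ 0.2577, P(balanced) ≈ 0.1799, P(conservative) ≈ 0.5623
After 'raise': normaliser = 0.75·0.2577 + 0.6·0.1799 + 0.5·0.5623; P(aggressive) ≈ 0.3319, P(balanced) ≈ 0.1854, P(conservative) ≈ 0.4827
After 'raise': normaliser = 0.75·0.3319 + 0.6·0.1854 + 0.5·0.4827; P(aggressive) ≈ 0.4138, P(balanced) ≈ 0.1849, P(conservative) ≈ 0.4013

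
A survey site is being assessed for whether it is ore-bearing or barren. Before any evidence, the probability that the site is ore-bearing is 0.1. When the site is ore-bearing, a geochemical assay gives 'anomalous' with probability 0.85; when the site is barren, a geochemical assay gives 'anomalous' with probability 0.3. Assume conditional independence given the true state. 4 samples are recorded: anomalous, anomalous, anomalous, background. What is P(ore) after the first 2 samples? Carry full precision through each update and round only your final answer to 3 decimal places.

After 'anomalous': P(ore) = 0.85·0.1000 / (0.85·0.1000 + 0.3·0.9000) ≈ 0.2394
After 'anomalous': P(ore) = 0.85·0.2394 / (0.85·0.2394 + 0.3·0.7606) ≈ 0.4715

0.471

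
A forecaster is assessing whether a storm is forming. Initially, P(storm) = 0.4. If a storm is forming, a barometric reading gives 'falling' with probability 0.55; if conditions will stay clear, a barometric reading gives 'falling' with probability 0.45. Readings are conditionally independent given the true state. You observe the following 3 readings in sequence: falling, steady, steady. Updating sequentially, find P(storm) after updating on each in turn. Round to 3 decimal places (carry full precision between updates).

After 'falling': P(storm) = 0.55·0.4000 / (0.55·0.4000 + 0.45·0.6000) ≈ 0.4490
After 'steady': P(storm) = 0.45·0.4490 / (0.45·0.4490 + 0.55·0.5510) ≈ 0.4000
After 'steady': P(storm) = 0.45·0.4000 / (0.45·0.4000 + 0.55·0.6000) ≈ 0.3529

0.353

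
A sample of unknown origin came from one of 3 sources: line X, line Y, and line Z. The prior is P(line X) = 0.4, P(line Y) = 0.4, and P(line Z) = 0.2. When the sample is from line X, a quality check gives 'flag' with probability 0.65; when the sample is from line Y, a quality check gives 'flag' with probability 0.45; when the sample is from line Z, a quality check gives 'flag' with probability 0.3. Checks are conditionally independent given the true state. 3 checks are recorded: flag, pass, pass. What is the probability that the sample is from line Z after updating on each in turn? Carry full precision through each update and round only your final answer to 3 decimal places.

0.254

After 'flag': normaliser = 0.65·0.4000 + 0.45·0.4000 + 0.3·0.2000; P(line X) ≈ 0.5200, P(line Y) ≈ 0.3600, P(line Z) ≈ 0.1200
After 'pass': normaliser = 0.35·0.5200 + 0.55·0.3600 + 0.7·0.1200; P(line X) ≈ 0.3922, P(line Y) ≈ 0.4267, P(line Z) ≈ 0.1810
After 'pass': normaliser = 0.35·0.3922 + 0.55·0.4267 + 0.7·0.1810; P(line X) ≈ 0.2753, P(line Y) ≈ 0.4706, P(line Z) ≈ 0.2541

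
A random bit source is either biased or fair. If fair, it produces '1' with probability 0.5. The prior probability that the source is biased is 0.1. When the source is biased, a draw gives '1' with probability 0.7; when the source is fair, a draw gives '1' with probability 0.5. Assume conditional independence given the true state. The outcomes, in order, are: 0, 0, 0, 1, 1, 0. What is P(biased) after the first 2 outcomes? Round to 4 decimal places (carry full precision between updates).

0.0385

Apply Bayes' rule sequentially, carrying P(biased) forward.
After '0': P(biased) = 0.3·0.1000 / (0.3·0.1000 + 0.5·0.9000) ≈ 0.0625
After '0': P(biased) = 0.3·0.0625 / (0.3·0.0625 + 0.5·0.9375) ≈ 0.0385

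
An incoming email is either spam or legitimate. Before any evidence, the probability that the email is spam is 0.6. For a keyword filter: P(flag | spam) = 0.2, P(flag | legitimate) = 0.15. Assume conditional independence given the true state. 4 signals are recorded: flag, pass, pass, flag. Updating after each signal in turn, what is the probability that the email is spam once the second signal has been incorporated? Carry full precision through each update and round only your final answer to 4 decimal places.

After 'flag': P(spam) = 0.2·0.6000 / (0.2·0.6000 + 0.15·0.4000) ≈ 0.6667
After 'pass': P(spam) = 0.8·0.6667 / (0.8·0.6667 + 0.85·0.3333) ≈ 0.6531

0.6531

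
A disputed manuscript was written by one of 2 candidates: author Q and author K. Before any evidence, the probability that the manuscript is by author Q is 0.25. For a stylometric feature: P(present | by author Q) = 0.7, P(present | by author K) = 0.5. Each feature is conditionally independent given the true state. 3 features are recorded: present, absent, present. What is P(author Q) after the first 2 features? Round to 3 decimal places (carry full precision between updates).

After 'present': P(author Q) = 0.7·0.2500 / (0.7·0.2500 + 0.5·0.7500) ≈ 0.3182
After 'absent': P(author Q) = 0.3·0.3182 / (0.3·0.3182 + 0.5·0.6818) ≈ 0.2188

0.219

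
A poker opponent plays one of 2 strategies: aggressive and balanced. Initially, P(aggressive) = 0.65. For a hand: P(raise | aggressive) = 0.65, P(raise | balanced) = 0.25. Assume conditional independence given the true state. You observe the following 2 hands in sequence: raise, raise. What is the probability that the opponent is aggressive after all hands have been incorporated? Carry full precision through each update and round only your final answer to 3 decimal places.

0.926

After 'raise': P(aggressive) = 0.65·0.6500 / (0.65·0.6500 + 0.25·0.3500) ≈ 0.8284
After 'raise': P(aggressive) = 0.65·0.8284 / (0.65·0.8284 + 0.25·0.1716) ≈ 0.9262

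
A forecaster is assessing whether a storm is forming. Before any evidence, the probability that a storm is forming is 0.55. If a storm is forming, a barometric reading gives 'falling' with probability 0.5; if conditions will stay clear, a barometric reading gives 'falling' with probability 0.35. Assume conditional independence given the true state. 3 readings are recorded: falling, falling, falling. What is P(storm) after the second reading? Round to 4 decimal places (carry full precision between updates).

After 'falling': P(storm) = 0.5·0.5500 / (0.5·0.5500 + 0.35·0.4500) ≈ 0.6358
After 'falling': P(storm) = 0.5·0.6358 / (0.5·0.6358 + 0.35·0.3642) ≈ 0.7138

0.7138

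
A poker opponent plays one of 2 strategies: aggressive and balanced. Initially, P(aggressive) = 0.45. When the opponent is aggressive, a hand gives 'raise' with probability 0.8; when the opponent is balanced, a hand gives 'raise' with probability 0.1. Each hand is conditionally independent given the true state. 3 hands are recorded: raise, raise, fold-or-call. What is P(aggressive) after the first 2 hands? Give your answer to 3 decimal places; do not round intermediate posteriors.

After 'raise': P(aggressive) = 0.8·0.4500 / (0.8·0.4500 + 0.1·0.5500) ≈ 0.8675
After 'raise': P(aggressive) = 0.8·0.8675 / (0.8·0.8675 + 0.1·0.1325) ≈ 0.9813

0.981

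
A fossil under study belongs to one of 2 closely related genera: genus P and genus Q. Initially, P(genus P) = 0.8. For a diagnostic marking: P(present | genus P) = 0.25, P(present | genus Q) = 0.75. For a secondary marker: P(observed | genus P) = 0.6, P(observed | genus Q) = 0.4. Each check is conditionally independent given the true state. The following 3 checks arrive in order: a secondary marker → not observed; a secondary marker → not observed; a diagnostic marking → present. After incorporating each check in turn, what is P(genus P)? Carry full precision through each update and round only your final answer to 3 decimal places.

After a secondary marker='not observed': P(genus P) = 0.4·0.8000 / (0.4·0.8000 + 0.6·0.2000) ≈ 0.7273
After a secondary marker='not observed': P(genus P) = 0.4·0.7273 / (0.4·0.7273 + 0.6·0.2727) ≈ 0.6400
After a diagnostic marking='present': P(genus P) = 0.25·0.6400 / (0.25·0.6400 + 0.75·0.3600) ≈ 0.3721

0.372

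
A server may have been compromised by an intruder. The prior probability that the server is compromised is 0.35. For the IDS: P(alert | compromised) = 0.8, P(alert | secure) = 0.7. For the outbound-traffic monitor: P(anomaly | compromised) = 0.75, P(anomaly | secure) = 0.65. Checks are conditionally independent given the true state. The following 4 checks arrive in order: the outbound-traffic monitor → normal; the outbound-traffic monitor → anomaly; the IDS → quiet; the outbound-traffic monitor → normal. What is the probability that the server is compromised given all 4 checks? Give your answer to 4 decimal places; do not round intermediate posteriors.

Apply Bayes' rule sequentially, carrying P(compromised) forward.
After the outbound-traffic monitor='normal': P(compromised) = 0.25·0.3500 / (0.25·0.3500 + 0.35·0.6500) ≈ 0.2778
After the outbound-traffic monitor='anomaly': P(compromised) = 0.75·0.2778 / (0.75·0.2778 + 0.65·0.7222) ≈ 0.3074
After the IDS='quiet': P(compromised) = 0.2·0.3074 / (0.2·0.3074 + 0.3·0.6926) ≈ 0.2283
After the outbound-traffic monitor='normal': P(compromised) = 0.25·0.2283 / (0.25·0.2283 + 0.35·0.7717) ≈ 0.1745

0.1745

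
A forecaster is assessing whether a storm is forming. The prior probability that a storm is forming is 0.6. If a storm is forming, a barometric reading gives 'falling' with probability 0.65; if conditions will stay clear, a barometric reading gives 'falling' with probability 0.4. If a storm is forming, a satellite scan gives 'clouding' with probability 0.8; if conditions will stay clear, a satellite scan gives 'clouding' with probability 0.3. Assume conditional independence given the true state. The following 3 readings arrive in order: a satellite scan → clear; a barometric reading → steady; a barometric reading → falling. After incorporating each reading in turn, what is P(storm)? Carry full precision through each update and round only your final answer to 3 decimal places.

After a satellite scan='clear': P(storm) = 0.2·0.6000 / (0.2·0.6000 + 0.7·0.4000) ≈ 0.3000
After a barometric reading='steady': P(storm) = 0.35·0.3000 / (0.35·0.3000 + 0.6·0.7000) ≈ 0.2000
After a barometric reading='falling': P(storm) = 0.65·0.2000 / (0.65·0.2000 + 0.4·0.8000) ≈ 0.2889

0.289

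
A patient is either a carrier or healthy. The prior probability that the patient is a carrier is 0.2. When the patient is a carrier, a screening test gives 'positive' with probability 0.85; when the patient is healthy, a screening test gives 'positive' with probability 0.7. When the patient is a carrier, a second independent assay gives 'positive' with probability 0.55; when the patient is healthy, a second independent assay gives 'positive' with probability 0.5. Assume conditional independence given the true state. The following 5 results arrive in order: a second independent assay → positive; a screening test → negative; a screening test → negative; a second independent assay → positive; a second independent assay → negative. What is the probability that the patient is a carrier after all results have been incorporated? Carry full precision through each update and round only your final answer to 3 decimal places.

0.064

Apply Bayes' rule sequentially, carrying P(carrier) forward.
After a second independent assay='positive': P(carrier) = 0.55·0.2000 / (0.55·0.2000 + 0.5·0.8000) ≈ 0.2157
After a screening test='negative': P(carrier) = 0.15·0.2157 / (0.15·0.2157 + 0.3·0.7843) ≈ 0.1209
After a screening test='negative': P(carrier) = 0.15·0.1209 / (0.15·0.1209 + 0.3·0.8791) ≈ 0.0643
After a second independent assay='positive': P(carrier) = 0.55·0.0643 / (0.55·0.0643 + 0.5·0.9357) ≈ 0.0703
After a second independent assay='negative': P(carrier) = 0.45·0.0703 / (0.45·0.0703 + 0.5·0.9297) ≈ 0.0637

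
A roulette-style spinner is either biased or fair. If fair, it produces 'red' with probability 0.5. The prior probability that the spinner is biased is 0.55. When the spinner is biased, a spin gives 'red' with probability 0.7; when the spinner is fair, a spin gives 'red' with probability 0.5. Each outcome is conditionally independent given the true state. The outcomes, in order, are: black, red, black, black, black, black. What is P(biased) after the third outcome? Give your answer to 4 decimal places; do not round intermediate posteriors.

0.3812

After 'black': P(biased) = 0.3·0.5500 / (0.3·0.5500 + 0.5·0.4500) ≈ 0.4231
After 'red': P(biased) = 0.7·0.4231 / (0.7·0.4231 + 0.5·0.5769) ≈ 0.5066
After 'black': P(biased) = 0.3·0.5066 / (0.3·0.5066 + 0.5·0.4934) ≈ 0.3812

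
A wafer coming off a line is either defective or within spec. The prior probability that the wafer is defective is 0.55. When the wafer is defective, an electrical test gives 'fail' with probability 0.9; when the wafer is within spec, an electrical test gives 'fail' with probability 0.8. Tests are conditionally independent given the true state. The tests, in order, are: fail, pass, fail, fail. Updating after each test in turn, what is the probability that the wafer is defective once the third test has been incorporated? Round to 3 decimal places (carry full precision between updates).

After 'fail': P(defective) = 0.9·0.5500 / (0.9·0.5500 + 0.8·0.4500) ≈ 0.5789
After 'pass': P(defective) = 0.1·0.5789 / (0.1·0.5789 + 0.2·0.4211) ≈ 0.4074
After 'fail': P(defective) = 0.9·0.4074 / (0.9·0.4074 + 0.8·0.5926) ≈ 0.4361

0.436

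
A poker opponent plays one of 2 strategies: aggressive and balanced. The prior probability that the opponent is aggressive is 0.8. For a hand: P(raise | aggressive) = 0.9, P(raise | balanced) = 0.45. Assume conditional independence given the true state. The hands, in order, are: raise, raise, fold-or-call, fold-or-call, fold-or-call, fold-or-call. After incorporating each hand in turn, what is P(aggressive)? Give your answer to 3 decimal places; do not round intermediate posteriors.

0.017

After 'raise': P(aggressive) = 0.9·0.8000 / (0.9·0.8000 + 0.45·0.2000) ≈ 0.8889
After 'raise': P(aggressive) = 0.9·0.8889 / (0.9·0.8889 + 0.45·0.1111) ≈ 0.9412
After 'fold-or-call': P(aggressive) = 0.1·0.9412 / (0.1·0.9412 + 0.55·0.0588) ≈ 0.7442
After 'fold-or-call': P(aggressive) = 0.1·0.7442 / (0.1·0.7442 + 0.55·0.2558) ≈ 0.3459
After 'fold-or-call': P(aggressive) = 0.1·0.3459 / (0.1·0.3459 + 0.55·0.6541) ≈ 0.0877
After 'fold-or-call': P(aggressive) = 0.1·0.0877 / (0.1·0.0877 + 0.55·0.9123) ≈ 0.0172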